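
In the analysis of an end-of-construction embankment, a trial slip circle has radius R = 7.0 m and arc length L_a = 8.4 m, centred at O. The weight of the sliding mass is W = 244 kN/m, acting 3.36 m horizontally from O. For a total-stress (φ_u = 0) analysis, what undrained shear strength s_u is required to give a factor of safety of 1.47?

s_u = 20.5 kPa

FS = s_u·L_a·R / (W·d), so s_u = FS·W·d / (L_a·R).
s_u = 1.47·244·3.36 / (8.40·7.0) = 1205.2 / 58.80 = 20.50 kPa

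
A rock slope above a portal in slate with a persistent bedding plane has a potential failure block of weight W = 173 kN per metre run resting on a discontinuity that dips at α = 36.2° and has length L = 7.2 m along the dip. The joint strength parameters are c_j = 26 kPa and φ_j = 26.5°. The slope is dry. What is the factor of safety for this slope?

Resolving the block weight along and normal to the plane and applying the Mohr–Coulomb strength on the joint:
N' = W cosα = 173·cos36.2° = 139.6 kN/m
Driving force T = W sinα = 173·sin36.2° = 102.2 kN/m
Resisting force R = c_j·L + N'·tanφ_j = 26·7.2 + 139.6·tan26.5° = 187.2 + 69.6 = 256.8 kN/m
FS = R / T = 256.8 / 102.2 = 2.513

FS = 2.51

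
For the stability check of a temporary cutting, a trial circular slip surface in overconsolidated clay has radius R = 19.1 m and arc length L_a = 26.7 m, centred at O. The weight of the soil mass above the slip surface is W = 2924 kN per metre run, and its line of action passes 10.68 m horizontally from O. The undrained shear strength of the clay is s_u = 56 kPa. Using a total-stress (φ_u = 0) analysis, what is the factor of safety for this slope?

FS = 0.91

Taking moments about the centre O, the resisting moment is provided by the undrained shear strength acting along the arc:
M_R = s_u·L_a·R = 56·26.70·19.1 = 28558.3 kN·m/m
M_D = W·d = 2924·10.68 = 31228.3 kN·m/m
FS = M_R / M_D = 28558.3 / 31228.3 = 0.915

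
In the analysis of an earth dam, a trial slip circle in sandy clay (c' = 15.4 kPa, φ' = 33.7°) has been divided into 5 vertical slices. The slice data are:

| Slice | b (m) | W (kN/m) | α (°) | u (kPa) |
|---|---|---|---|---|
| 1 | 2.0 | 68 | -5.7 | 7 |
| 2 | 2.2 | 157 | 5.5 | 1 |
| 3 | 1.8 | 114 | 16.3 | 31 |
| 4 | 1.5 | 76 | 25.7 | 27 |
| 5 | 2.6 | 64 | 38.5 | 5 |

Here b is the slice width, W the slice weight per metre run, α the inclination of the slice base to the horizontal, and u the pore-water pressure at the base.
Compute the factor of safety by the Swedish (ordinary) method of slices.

Ordinary method of slices: FS = Σ[c'·Δl_i + (W_i cosα_i − u_i·Δl_i)·tanφ'] / Σ W_i sinα_i, with Δl_i = b_i / cosα_i.
Slice 1: Δl = 2.0/cos(-5.7°) = 2.010 m; N'_1 = 68·cos(-5.7°) − 7·2.010 = 53.6; c'Δl = 30.95; W sinα = -6.8
Slice 2: Δl = 2.2/cos5.5° = 2.210 m; N'_2 = 157·cos5.5° − 1·2.210 = 154.1; c'Δl = 34.04; W sinα = 15.0
Slice 3: Δl = 1.8/cos16.3° = 1.875 m; N'_3 = 114·cos16.3° − 31·1.875 = 51.3; c'Δl = 28.88; W sinα = 32.0
Slice 4: Δl = 1.5/cos25.7° = 1.665 m; N'_4 = 76·cos25.7° − 27·1.665 = 23.5; c'Δl = 25.64; W sinα = 33.0
Slice 5: Δl = 2.6/cos38.5° = 3.322 m; N'_5 = 64·cos38.5° − 5·3.322 = 33.5; c'Δl = 51.16; W sinα = 39.8
Σc'Δl = 170.7 kN/m; ΣN' = 316.0 kN/m; ΣW sinα = 113.1 kN/m
Resisting = 170.7 + 316.0·tan33.7° = 170.7 + 210.7 = 381.4 kN/m
FS = 381.4 / 113.1 = 3.372

FS = 3.37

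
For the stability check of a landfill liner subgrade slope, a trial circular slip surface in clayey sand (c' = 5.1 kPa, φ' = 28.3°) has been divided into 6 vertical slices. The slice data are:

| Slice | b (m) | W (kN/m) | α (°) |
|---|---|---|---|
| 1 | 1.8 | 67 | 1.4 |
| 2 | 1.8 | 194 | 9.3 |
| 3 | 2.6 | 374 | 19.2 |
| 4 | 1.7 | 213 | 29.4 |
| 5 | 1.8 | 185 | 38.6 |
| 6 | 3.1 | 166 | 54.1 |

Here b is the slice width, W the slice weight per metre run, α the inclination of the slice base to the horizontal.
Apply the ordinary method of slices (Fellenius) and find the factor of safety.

FS = 1.26

Ordinary method of slices: FS = Σ[c'·Δl_i + (W_i cosα_i)·tanφ'] / Σ W_i sinα_i, with Δl_i = b_i / cosα_i.
Slice 1: Δl = 1.8/cos1.4° = 1.801 m; N'_1 = 67·cos1.4° = 67.0; c'Δl = 9.18; W sinα = 1.6
Slice 2: Δl = 1.8/cos9.3° = 1.824 m; N'_2 = 194·cos9.3° = 191.5; c'Δl = 9.30; W sinα = 31.4
Slice 3: Δl = 2.6/cos19.2° = 2.753 m; N'_3 = 374·cos19.2° = 353.2; c'Δl = 14.04; W sinα = 123.0
Slice 4: Δl = 1.7/cos29.4° = 1.951 m; N'_4 = 213·cos29.4° = 185.6; c'Δl = 9.95; W sinα = 104.6
Slice 5: Δl = 1.8/cos38.6° = 2.303 m; N'_5 = 185·cos38.6° = 144.6; c'Δl = 11.75; W sinα = 115.4
Slice 6: Δl = 3.1/cos54.1° = 5.287 m; N'_6 = 166·cos54.1° = 97.3; c'Δl = 26.96; W sinα = 134.5
Σc'Δl = 81.2 kN/m; ΣN' = 1039.1 kN/m; ΣW sinα = 510.4 kN/m
Resisting = 81.2 + 1039.1·tan28.3° = 81.2 + 559.5 = 640.7 kN/m
FS = 640.7 / 510.4 = 1.255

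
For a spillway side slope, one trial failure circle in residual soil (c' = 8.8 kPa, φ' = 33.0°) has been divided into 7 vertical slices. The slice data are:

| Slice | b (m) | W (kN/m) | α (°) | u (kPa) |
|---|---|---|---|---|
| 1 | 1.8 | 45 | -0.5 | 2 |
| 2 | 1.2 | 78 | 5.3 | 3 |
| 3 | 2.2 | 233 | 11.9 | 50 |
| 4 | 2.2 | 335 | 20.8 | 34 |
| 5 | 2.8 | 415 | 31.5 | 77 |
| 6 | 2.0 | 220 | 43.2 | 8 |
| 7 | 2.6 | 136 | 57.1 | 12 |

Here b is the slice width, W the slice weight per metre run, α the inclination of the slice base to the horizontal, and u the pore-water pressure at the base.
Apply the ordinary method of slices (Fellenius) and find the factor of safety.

FS = 0.96

Ordinary method of slices: FS = Σ[c'·Δl_i + (W_i cosα_i − u_i·Δl_i)·tanφ'] / Σ W_i sinα_i, with Δl_i = b_i / cosα_i.
Slice 1: Δl = 1.8/cos(-0.5°) = 1.800 m; N'_1 = 45·cos(-0.5°) − 2·1.800 = 41.4; c'Δl = 15.84; W sinα = -0.4
Slice 2: Δl = 1.2/cos5.3° = 1.205 m; N'_2 = 78·cos5.3° − 3·1.205 = 74.1; c'Δl = 10.61; W sinα = 7.2
Slice 3: Δl = 2.2/cos11.9° = 2.248 m; N'_3 = 233·cos11.9° − 50·2.248 = 115.6; c'Δl = 19.79; W sinα = 48.0
Slice 4: Δl = 2.2/cos20.8° = 2.353 m; N'_4 = 335·cos20.8° − 34·2.353 = 233.2; c'Δl = 20.71; W sinα = 119.0
Slice 5: Δl = 2.8/cos31.5° = 3.284 m; N'_5 = 415·cos31.5° − 77·3.284 = 101.0; c'Δl = 28.90; W sinα = 216.8
Slice 6: Δl = 2.0/cos43.2° = 2.744 m; N'_6 = 220·cos43.2° − 8·2.744 = 138.4; c'Δl = 24.14; W sinα = 150.6
Slice 7: Δl = 2.6/cos57.1° = 4.787 m; N'_7 = 136·cos57.1° − 12·4.787 = 16.4; c'Δl = 42.12; W sinα = 114.2
Σc'Δl = 162.1 kN/m; ΣN' = 720.0 kN/m; ΣW sinα = 655.4 kN/m
Resisting = 162.1 + 720.0·tan33.0° = 162.1 + 467.6 = 629.7 kN/m
FS = 629.7 / 655.4 = 0.961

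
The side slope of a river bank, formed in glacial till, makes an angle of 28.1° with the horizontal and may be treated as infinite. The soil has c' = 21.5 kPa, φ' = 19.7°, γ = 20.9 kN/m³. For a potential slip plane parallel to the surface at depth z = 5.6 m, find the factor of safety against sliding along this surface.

FS = 1.11

For an infinite slope with a slip plane parallel to the surface (no pore pressure): FS = [c' + γz cos²β tanφ'] / [γz sinβ cosβ].
γz = 20.9·5.6 = 117.04 kN/m²
Numerator = 21.5 + 117.04·cos²28.1°·tan19.7° = 21.5 + 117.04·0.7781·0.3581 = 54.109 kPa
Denominator = 117.04·sin28.1°·cos28.1° = 117.04·0.4710·0.8821 = 48.629 kPa
FS = 54.109 / 48.629 = 1.113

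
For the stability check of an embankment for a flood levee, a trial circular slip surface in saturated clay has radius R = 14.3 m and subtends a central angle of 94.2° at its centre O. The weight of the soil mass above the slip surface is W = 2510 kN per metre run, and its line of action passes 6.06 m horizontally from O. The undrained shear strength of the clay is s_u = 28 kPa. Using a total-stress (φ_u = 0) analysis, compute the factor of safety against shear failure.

FS = 0.62

Taking moments about the centre O, the resisting moment is provided by the undrained shear strength acting along the arc:
Arc length L_a = R·θ = 14.3·(94.2°·π/180) = 14.3·1.6441 = 23.51 m
M_R = s_u·L_a·R = 28·23.51·14.3 = 9413.7 kN·m/m
M_D = W·d = 2510·6.06 = 15210.6 kN·m/m
FS = M_R / M_D = 9413.7 / 15210.6 = 0.619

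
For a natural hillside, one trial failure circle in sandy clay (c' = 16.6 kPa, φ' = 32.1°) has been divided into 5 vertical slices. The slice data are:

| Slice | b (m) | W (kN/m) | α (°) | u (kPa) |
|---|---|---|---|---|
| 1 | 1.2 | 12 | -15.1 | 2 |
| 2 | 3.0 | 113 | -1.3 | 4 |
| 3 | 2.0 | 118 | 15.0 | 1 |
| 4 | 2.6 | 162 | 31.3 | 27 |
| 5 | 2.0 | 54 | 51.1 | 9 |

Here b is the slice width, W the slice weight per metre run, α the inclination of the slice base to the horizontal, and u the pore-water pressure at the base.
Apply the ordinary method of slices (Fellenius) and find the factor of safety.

Ordinary method of slices: FS = Σ[c'·Δl_i + (W_i cosα_i − u_i·Δl_i)·tanφ'] / Σ W_i sinα_i, with Δl_i = b_i / cosα_i.
Slice 1: Δl = 1.2/cos(-15.1°) = 1.243 m; N'_1 = 12·cos(-15.1°) − 2·1.243 = 9.1; c'Δl = 20.63; W sinα = -3.1
Slice 2: Δl = 3.0/cos(-1.3°) = 3.001 m; N'_2 = 113·cos(-1.3°) − 4·3.001 = 101.0; c'Δl = 49.81; W sinα = -2.6
Slice 3: Δl = 2.0/cos15.0° = 2.071 m; N'_3 = 118·cos15.0° − 1·2.071 = 111.9; c'Δl = 34.37; W sinα = 30.5
Slice 4: Δl = 2.6/cos31.3° = 3.043 m; N'_4 = 162·cos31.3° − 27·3.043 = 56.3; c'Δl = 50.51; W sinα = 84.2
Slice 5: Δl = 2.0/cos51.1° = 3.185 m; N'_5 = 54·cos51.1° − 9·3.185 = 5.2; c'Δl = 52.87; W sinα = 42.0
Σc'Δl = 208.2 kN/m; ΣN' = 283.5 kN/m; ΣW sinα = 151.0 kN/m
Resisting = 208.2 + 283.5·tan32.1° = 208.2 + 177.8 = 386.0 kN/m
FS = 386.0 / 151.0 = 2.556

FS = 2.56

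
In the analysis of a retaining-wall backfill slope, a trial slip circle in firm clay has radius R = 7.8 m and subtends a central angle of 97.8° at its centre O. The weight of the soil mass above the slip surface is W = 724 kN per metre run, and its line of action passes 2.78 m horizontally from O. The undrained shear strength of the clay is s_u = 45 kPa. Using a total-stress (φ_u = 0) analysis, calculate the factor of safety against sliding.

FS = 2.32

Taking moments about the centre O, the resisting moment is provided by the undrained shear strength acting along the arc:
Arc length L_a = R·θ = 7.8·(97.8°·π/180) = 7.8·1.7069 = 13.31 m
M_R = s_u·L_a·R = 45·13.31·7.8 = 4673.2 kN·m/m
M_D = W·d = 724·2.78 = 2012.7 kN·m/m
FS = M_R / M_D = 4673.2 / 2012.7 = 2.322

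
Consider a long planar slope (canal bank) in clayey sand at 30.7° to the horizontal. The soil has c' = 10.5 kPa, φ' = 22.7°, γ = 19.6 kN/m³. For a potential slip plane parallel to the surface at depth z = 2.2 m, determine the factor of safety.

For an infinite slope with a slip plane parallel to the surface (no pore pressure): FS = [c' + γz cos²β tanφ'] / [γz sinβ cosβ].
γz = 19.6·2.2 = 43.12 kN/m²
Numerator = 10.5 + 43.12·cos²30.7°·tan22.7° = 10.5 + 43.12·0.7393·0.4183 = 23.836 kPa
Denominator = 43.12·sin30.7°·cos30.7° = 43.12·0.5105·0.8599 = 18.929 kPa
FS = 23.836 / 18.929 = 1.259

FS = 1.26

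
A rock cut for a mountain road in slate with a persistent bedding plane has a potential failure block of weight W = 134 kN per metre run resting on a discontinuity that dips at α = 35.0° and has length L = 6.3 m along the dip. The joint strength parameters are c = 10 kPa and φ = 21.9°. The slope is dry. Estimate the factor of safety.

FS = 1.39

Resolving the block weight along and normal to the plane and applying the Mohr–Coulomb strength on the joint:
N' = W cosα = 134·cos35.0° = 109.8 kN/m
Driving force T = W sinα = 134·sin35.0° = 76.9 kN/m
Resisting force R = c·L + N'·tanφ = 10·6.3 + 109.8·tan21.9° = 63.0 + 44.1 = 107.1 kN/m
FS = R / T = 107.1 / 76.9 = 1.394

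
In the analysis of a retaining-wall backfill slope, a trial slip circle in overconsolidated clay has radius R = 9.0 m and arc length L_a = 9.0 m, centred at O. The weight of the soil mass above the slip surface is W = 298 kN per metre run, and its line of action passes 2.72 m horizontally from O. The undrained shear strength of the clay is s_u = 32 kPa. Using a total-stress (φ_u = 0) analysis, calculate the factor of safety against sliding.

FS = 3.20

Taking moments about the centre O, the resisting moment is provided by the undrained shear strength acting along the arc:
M_R = s_u·L_a·R = 32·9.00·9.0 = 2592.0 kN·m/m
M_D = W·d = 298·2.72 = 810.6 kN·m/m
FS = M_R / M_D = 2592.0 / 810.6 = 3.198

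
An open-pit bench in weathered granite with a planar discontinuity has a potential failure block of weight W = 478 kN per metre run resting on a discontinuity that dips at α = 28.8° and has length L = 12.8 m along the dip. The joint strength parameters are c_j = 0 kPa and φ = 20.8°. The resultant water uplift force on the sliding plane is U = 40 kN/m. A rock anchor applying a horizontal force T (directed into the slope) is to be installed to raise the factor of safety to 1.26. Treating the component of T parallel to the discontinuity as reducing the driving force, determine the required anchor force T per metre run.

Resolving forces along and normal to the sliding plane, with the horizontal anchor force T adding T·sinα to the effective normal force and T·cosα acting up the plane against the driving force:
FS = [c_jL + (W cosα − U + T sinα) tanφ] / [W sinα − T cosα]
Without the anchor: N' = 378.9 kN/m, driving T_d = 230.3 kN/m, resisting R = 0·12.8 + 378.9·tan20.8° = 143.9 kN/m, FS = 0.62.
Setting FS = 1.26 and solving for T:
1.26·(230.3 − T cos28.8°) = 143.9 + T sin28.8°·tan20.8°
T·(sin28.8°·tan20.8° + 1.26·cos28.8°) = 1.26·230.3 − 143.9
T·(0.4818·0.3799 + 1.26·0.8763) = 290.2 − 143.9 = 146.2
T·1.2871 = 146.2
T = 113.6 kN/m

T = 114 kN/m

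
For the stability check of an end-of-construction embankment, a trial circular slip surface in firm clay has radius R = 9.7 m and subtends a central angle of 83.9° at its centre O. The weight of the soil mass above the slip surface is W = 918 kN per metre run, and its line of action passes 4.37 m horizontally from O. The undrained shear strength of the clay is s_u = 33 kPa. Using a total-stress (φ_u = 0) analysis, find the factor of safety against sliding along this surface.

FS = 1.13

Taking moments about the centre O, the resisting moment is provided by the undrained shear strength acting along the arc:
Arc length L_a = R·θ = 9.7·(83.9°·π/180) = 9.7·1.4643 = 14.20 m
M_R = s_u·L_a·R = 33·14.20·9.7 = 4546.7 kN·m/m
M_D = W·d = 918·4.37 = 4011.7 kN·m/m
FS = M_R / M_D = 4546.7 / 4011.7 = 1.133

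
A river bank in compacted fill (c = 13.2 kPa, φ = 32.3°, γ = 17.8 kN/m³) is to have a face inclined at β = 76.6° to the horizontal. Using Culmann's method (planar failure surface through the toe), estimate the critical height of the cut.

Culmann's analysis gives the critical failure plane at α_cr = (β + φ)/2 = (76.6 + 32.3)/2 = 54.4°, and the critical height
H_c = (4c/γ) · sinβ cosφ / [1 − cos(β − φ)]
    = (4·13.2/17.8) · sin76.6°·cos32.3° / [1 − cos(44.3°)]
    = 2.966 · 0.9728·0.8453 / [1 − 0.7157]
    = 2.966 · 0.8223 / 0.2843
    = 8.58 m

H_c = 8.58 m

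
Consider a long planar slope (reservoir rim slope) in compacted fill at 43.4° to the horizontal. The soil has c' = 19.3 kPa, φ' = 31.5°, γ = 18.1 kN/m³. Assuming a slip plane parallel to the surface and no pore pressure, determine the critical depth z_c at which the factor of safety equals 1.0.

z_c = 6.07 m

Setting FS = 1.00 in FS = [c' + γz cos²β tanφ'] / [γz sinβ cosβ] and solving for z:
z = c' / [γ cosβ (FS·sinβ − cosβ·tanφ')]
  = 19.3 / [18.1·cos43.4°·(1.00·sin43.4° − cos43.4°·tan31.5°)]
  = 19.3 / [18.1·0.7266·(1.00·0.6871 − 0.7266·0.6128)]
  = 19.3 / 3.1805 = 6.068 m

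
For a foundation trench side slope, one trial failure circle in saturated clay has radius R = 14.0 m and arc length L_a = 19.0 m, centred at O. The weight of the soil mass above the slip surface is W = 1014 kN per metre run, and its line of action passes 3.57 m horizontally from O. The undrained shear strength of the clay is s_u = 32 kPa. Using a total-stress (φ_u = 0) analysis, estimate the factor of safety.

FS = 2.35

Taking moments about the centre O, the resisting moment is provided by the undrained shear strength acting along the arc:
M_R = s_u·L_a·R = 32·19.00·14.0 = 8512.0 kN·m/m
M_D = W·d = 1014·3.57 = 3620.0 kN·m/m
FS = M_R / M_D = 8512.0 / 3620.0 = 2.351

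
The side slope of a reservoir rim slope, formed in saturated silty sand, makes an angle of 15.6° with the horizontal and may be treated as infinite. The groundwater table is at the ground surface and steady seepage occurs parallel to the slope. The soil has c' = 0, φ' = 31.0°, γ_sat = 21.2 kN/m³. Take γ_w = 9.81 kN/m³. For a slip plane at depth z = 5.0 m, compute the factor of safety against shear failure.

FS = 1.16

With seepage parallel to the slope and the water table at the surface, the effective normal stress on the slip plane uses the buoyant unit weight γ' = γ_sat − γ_w while the driving shear stress uses γ_sat:
FS = [c' + γ' z cos²β tanφ'] / [γ_sat z sinβ cosβ]
(For c' = 0 this reduces to FS = (γ'/γ_sat)·tanφ'/tanβ.)
γ' = 21.2 − 9.81 = 11.39 kN/m³
Numerator = 0.0 + 11.39·5.0·cos²15.6°·tan31.0° = 0.0 + 11.39·5.0·0.9277·0.6009 = 31.744 kPa
Denominator = 21.2·5.0·sin15.6°·cos15.6° = 21.2·5.0·0.2689·0.9632 = 27.455 kPa
FS = 31.744 / 27.455 = 1.156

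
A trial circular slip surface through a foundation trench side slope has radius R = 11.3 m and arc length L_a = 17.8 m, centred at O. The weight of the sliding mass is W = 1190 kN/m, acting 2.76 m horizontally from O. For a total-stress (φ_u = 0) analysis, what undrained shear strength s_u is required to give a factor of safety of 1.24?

s_u = 20.2 kPa

FS = s_u·L_a·R / (W·d), so s_u = FS·W·d / (L_a·R).
s_u = 1.24·1190·2.76 / (17.80·11.3) = 4072.7 / 201.14 = 20.25 kPa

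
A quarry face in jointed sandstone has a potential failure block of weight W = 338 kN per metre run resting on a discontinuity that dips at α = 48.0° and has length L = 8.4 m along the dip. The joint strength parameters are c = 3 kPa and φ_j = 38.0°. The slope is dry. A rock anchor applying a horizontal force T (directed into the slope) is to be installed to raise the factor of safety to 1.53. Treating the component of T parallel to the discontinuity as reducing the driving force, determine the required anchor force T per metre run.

T = 114 kN/m

Resolving forces along and normal to the sliding plane, with the horizontal anchor force T adding T·sinα to the effective normal force and T·cosα acting up the plane against the driving force:
FS = [cL + (W cosα + T sinα) tanφ_j] / [W sinα − T cosα]
Without the anchor: N' = 226.2 kN/m, driving T_d = 251.2 kN/m, resisting R = 3·8.4 + 226.2·tan38.0° = 201.9 kN/m, FS = 0.80.
Setting FS = 1.53 and solving for T:
1.53·(251.2 − T cos48.0°) = 201.9 + T sin48.0°·tan38.0°
T·(sin48.0°·tan38.0° + 1.53·cos48.0°) = 1.53·251.2 − 201.9
T·(0.7431·0.7813 + 1.53·0.6691) = 384.3 − 201.9 = 182.4
T·1.6044 = 182.4
T = 113.7 kN/m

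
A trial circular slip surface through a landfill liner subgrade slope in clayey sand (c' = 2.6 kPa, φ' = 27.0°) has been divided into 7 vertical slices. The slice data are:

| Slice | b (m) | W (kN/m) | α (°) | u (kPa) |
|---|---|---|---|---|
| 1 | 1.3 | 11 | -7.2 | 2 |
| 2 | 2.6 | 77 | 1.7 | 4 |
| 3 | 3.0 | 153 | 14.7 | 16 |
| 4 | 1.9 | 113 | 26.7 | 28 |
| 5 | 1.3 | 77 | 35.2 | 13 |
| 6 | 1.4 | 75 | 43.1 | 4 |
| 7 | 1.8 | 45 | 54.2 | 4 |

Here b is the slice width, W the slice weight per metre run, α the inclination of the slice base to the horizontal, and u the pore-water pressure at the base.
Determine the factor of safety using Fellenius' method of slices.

FS = 0.91

Ordinary method of slices: FS = Σ[c'·Δl_i + (W_i cosα_i − u_i·Δl_i)·tanφ'] / Σ W_i sinα_i, with Δl_i = b_i / cosα_i.
Slice 1: Δl = 1.3/cos(-7.2°) = 1.310 m; N'_1 = 11·cos(-7.2°) − 2·1.310 = 8.3; c'Δl = 3.41; W sinα = -1.4
Slice 2: Δl = 2.6/cos1.7° = 2.601 m; N'_2 = 77·cos1.7° − 4·2.601 = 66.6; c'Δl = 6.76; W sinα = 2.3
Slice 3: Δl = 3.0/cos14.7° = 3.102 m; N'_3 = 153·cos14.7° − 16·3.102 = 98.4; c'Δl = 8.06; W sinα = 38.8
Slice 4: Δl = 1.9/cos26.7° = 2.127 m; N'_4 = 113·cos26.7° − 28·2.127 = 41.4; c'Δl = 5.53; W sinα = 50.8
Slice 5: Δl = 1.3/cos35.2° = 1.591 m; N'_5 = 77·cos35.2° − 13·1.591 = 42.2; c'Δl = 4.14; W sinα = 44.4
Slice 6: Δl = 1.4/cos43.1° = 1.917 m; N'_6 = 75·cos43.1° − 4·1.917 = 47.1; c'Δl = 4.99; W sinα = 51.2
Slice 7: Δl = 1.8/cos54.2° = 3.077 m; N'_7 = 45·cos54.2° − 4·3.077 = 14.0; c'Δl = 8.00; W sinα = 36.5
Σc'Δl = 40.9 kN/m; ΣN' = 318.0 kN/m; ΣW sinα = 222.6 kN/m
Resisting = 40.9 + 318.0·tan27.0° = 40.9 + 162.0 = 202.9 kN/m
FS = 202.9 / 222.6 = 0.911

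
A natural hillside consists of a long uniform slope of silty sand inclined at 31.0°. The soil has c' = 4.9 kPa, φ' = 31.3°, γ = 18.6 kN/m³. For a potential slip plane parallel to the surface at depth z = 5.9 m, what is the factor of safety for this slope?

For an infinite slope with a slip plane parallel to the surface (no pore pressure): FS = [c' + γz cos²β tanφ'] / [γz sinβ cosβ].
γz = 18.6·5.9 = 109.74 kN/m²
Numerator = 4.9 + 109.74·cos²31.0°·tan31.3° = 4.9 + 109.74·0.7347·0.6080 = 53.924 kPa
Denominator = 109.74·sin31.0°·cos31.0° = 109.74·0.5150·0.8572 = 48.447 kPa
FS = 53.924 / 48.447 = 1.113

FS = 1.11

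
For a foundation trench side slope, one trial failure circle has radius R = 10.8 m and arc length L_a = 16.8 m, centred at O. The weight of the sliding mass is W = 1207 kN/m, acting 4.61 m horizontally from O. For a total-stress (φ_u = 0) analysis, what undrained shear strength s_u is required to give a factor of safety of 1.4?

s_u = 42.9 kPa

FS = s_u·L_a·R / (W·d), so s_u = FS·W·d / (L_a·R).
s_u = 1.4·1207·4.61 / (16.80·10.8) = 7790.0 / 181.44 = 42.93 kPa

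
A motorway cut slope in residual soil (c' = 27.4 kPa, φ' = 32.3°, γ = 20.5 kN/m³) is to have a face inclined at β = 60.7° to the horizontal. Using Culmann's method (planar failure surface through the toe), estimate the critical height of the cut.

H_c = 32.75 m

Culmann's analysis gives the critical failure plane at α_cr = (β + φ')/2 = (60.7 + 32.3)/2 = 46.5°, and the critical height
H_c = (4c'/γ) · sinβ cosφ' / [1 − cos(β − φ')]
    = (4·27.4/20.5) · sin60.7°·cos32.3° / [1 − cos(28.4°)]
    = 5.346 · 0.8721·0.8453 / [1 − 0.8796]
    = 5.346 · 0.7371 / 0.1204
    = 32.75 m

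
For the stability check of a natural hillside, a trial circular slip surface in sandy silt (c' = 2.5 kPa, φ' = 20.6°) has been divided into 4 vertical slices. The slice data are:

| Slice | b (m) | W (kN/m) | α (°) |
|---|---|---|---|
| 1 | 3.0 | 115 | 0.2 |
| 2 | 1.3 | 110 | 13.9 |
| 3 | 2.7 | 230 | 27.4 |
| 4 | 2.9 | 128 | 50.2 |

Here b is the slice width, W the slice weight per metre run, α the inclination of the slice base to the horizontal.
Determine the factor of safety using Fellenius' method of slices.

Ordinary method of slices: FS = Σ[c'·Δl_i + (W_i cosα_i)·tanφ'] / Σ W_i sinα_i, with Δl_i = b_i / cosα_i.
Slice 1: Δl = 3.0/cos0.2° = 3.000 m; N'_1 = 115·cos0.2° = 115.0; c'Δl = 7.50; W sinα = 0.4
Slice 2: Δl = 1.3/cos13.9° = 1.339 m; N'_2 = 110·cos13.9° = 106.8; c'Δl = 3.35; W sinα = 26.4
Slice 3: Δl = 2.7/cos27.4° = 3.041 m; N'_3 = 230·cos27.4° = 204.2; c'Δl = 7.60; W sinα = 105.8
Slice 4: Δl = 2.9/cos50.2° = 4.530 m; N'_4 = 128·cos50.2° = 81.9; c'Δl = 11.33; W sinα = 98.3
Σc'Δl = 29.8 kN/m; ΣN' = 507.9 kN/m; ΣW sinα = 231.0 kN/m
Resisting = 29.8 + 507.9·tan20.6° = 29.8 + 190.9 = 220.7 kN/m
FS = 220.7 / 231.0 = 0.955

FS = 0.96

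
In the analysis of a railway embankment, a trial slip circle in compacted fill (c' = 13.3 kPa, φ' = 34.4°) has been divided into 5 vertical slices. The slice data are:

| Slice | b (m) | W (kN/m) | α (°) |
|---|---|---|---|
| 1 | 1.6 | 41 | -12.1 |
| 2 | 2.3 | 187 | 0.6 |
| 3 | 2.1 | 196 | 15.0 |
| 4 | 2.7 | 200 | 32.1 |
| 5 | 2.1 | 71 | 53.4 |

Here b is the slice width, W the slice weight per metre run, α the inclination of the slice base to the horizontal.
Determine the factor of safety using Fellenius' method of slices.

FS = 2.90

Ordinary method of slices: FS = Σ[c'·Δl_i + (W_i cosα_i)·tanφ'] / Σ W_i sinα_i, with Δl_i = b_i / cosα_i.
Slice 1: Δl = 1.6/cos(-12.1°) = 1.636 m; N'_1 = 41·cos(-12.1°) = 40.1; c'Δl = 21.76; W sinα = -8.6
Slice 2: Δl = 2.3/cos0.6° = 2.300 m; N'_2 = 187·cos0.6° = 187.0; c'Δl = 30.59; W sinα = 2.0
Slice 3: Δl = 2.1/cos15.0° = 2.174 m; N'_3 = 196·cos15.0° = 189.3; c'Δl = 28.92; W sinα = 50.7
Slice 4: Δl = 2.7/cos32.1° = 3.187 m; N'_4 = 200·cos32.1° = 169.4; c'Δl = 42.39; W sinα = 106.3
Slice 5: Δl = 2.1/cos53.4° = 3.522 m; N'_5 = 71·cos53.4° = 42.3; c'Δl = 46.84; W sinα = 57.0
Σc'Δl = 170.5 kN/m; ΣN' = 628.2 kN/m; ΣW sinα = 207.4 kN/m
Resisting = 170.5 + 628.2·tan34.4° = 170.5 + 430.1 = 600.6 kN/m
FS = 600.6 / 207.4 = 2.896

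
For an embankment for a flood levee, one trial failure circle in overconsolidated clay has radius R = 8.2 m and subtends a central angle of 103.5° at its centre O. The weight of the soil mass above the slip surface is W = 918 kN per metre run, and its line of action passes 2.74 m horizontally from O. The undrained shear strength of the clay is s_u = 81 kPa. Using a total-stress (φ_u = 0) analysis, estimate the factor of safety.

FS = 3.91

Taking moments about the centre O, the resisting moment is provided by the undrained shear strength acting along the arc:
Arc length L_a = R·θ = 8.2·(103.5°·π/180) = 8.2·1.8064 = 14.81 m
M_R = s_u·L_a·R = 81·14.81·8.2 = 9838.5 kN·m/m
M_D = W·d = 918·2.74 = 2515.3 kN·m/m
FS = M_R / M_D = 9838.5 / 2515.3 = 3.911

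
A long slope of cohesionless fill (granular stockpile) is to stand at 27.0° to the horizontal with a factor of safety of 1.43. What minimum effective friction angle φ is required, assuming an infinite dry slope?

φ = 36.1°

FS = tanφ/tanβ ⇒ tanφ = FS · tanβ = 1.43 · tan27.0° = 0.7286
φ = arctan(0.7286) = 36.08°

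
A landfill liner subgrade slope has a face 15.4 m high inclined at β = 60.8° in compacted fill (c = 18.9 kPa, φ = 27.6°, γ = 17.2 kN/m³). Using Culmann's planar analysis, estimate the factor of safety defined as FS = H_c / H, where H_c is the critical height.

H_c = (4c/γ) · sinβ cosφ / [1 − cos(β − φ)]
    = (4·18.9/17.2) · sin60.8°·cos27.6° / [1 − cos33.2°]
    = 4.395 · 0.7736 / 0.1632 = 20.83 m
FS = H_c / H = 20.83 / 15.4 = 1.353

FS = 1.35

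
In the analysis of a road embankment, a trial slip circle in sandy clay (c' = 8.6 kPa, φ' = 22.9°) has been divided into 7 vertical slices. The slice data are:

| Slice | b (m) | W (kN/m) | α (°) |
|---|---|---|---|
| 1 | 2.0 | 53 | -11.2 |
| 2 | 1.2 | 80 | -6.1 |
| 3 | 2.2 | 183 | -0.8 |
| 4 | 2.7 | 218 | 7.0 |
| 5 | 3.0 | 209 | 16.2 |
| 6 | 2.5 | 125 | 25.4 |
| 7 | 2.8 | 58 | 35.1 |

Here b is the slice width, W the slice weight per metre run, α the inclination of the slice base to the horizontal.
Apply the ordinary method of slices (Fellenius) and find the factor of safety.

FS = 3.50

Ordinary method of slices: FS = Σ[c'·Δl_i + (W_i cosα_i)·tanφ'] / Σ W_i sinα_i, with Δl_i = b_i / cosα_i.
Slice 1: Δl = 2.0/cos(-11.2°) = 2.039 m; N'_1 = 53·cos(-11.2°) = 52.0; c'Δl = 17.53; W sinα = -10.3
Slice 2: Δl = 1.2/cos(-6.1°) = 1.207 m; N'_2 = 80·cos(-6.1°) = 79.5; c'Δl = 10.38; W sinα = -8.5
Slice 3: Δl = 2.2/cos(-0.8°) = 2.200 m; N'_3 = 183·cos(-0.8°) = 183.0; c'Δl = 18.92; W sinα = -2.6
Slice 4: Δl = 2.7/cos7.0° = 2.720 m; N'_4 = 218·cos7.0° = 216.4; c'Δl = 23.39; W sinα = 26.6
Slice 5: Δl = 3.0/cos16.2° = 3.124 m; N'_5 = 209·cos16.2° = 200.7; c'Δl = 26.87; W sinα = 58.3
Slice 6: Δl = 2.5/cos25.4° = 2.768 m; N'_6 = 125·cos25.4° = 112.9; c'Δl = 23.80; W sinα = 53.6
Slice 7: Δl = 2.8/cos35.1° = 3.422 m; N'_7 = 58·cos35.1° = 47.5; c'Δl = 29.43; W sinα = 33.4
Σc'Δl = 150.3 kN/m; ΣN' = 892.0 kN/m; ΣW sinα = 150.5 kN/m
Resisting = 150.3 + 892.0·tan22.9° = 150.3 + 376.8 = 527.1 kN/m
FS = 527.1 / 150.5 = 3.503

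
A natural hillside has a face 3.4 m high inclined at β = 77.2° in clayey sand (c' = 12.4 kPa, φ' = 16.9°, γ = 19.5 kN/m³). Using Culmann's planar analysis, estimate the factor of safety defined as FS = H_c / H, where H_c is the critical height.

H_c = (4c'/γ) · sinβ cosφ' / [1 − cos(β − φ')]
    = (4·12.4/19.5) · sin77.2°·cos16.9° / [1 − cos60.3°]
    = 2.544 · 0.9330 / 0.5045 = 4.70 m
FS = H_c / H = 4.70 / 3.4 = 1.383

FS = 1.38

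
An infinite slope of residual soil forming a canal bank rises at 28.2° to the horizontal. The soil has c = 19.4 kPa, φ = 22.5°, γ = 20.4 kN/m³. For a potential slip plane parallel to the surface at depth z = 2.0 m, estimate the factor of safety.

FS = 1.91

For an infinite slope with a slip plane parallel to the surface (no pore pressure): FS = [c + γz cos²β tanφ] / [γz sinβ cosβ].
γz = 20.4·2.0 = 40.80 kN/m²
Numerator = 19.4 + 40.80·cos²28.2°·tan22.5° = 19.4 + 40.80·0.7767·0.4142 = 32.526 kPa
Denominator = 40.80·sin28.2°·cos28.2° = 40.80·0.4726·0.8813 = 16.992 kPa
FS = 32.526 / 16.992 = 1.914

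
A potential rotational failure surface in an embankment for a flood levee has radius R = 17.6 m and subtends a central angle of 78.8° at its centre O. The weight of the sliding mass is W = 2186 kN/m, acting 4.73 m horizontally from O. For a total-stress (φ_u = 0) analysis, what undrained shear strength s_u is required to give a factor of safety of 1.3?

s_u = 31.6 kPa

FS = s_u·L_a·R / (W·d), so s_u = FS·W·d / (L_a·R).
Arc length L_a = R·θ = 17.6·(78.8°·π/180) = 17.6·1.3753 = 24.21 m
s_u = 1.3·2186·4.73 / (24.21·17.6) = 13441.7 / 426.02 = 31.55 kPa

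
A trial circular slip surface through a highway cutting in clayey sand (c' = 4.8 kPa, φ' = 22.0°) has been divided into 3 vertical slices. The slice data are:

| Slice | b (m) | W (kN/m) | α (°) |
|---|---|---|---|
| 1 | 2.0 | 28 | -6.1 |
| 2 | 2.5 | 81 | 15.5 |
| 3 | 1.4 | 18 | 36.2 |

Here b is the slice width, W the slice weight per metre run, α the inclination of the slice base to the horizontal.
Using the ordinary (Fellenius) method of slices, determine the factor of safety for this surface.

Ordinary method of slices: FS = Σ[c'·Δl_i + (W_i cosα_i)·tanφ'] / Σ W_i sinα_i, with Δl_i = b_i / cosα_i.
Slice 1: Δl = 2.0/cos(-6.1°) = 2.011 m; N'_1 = 28·cos(-6.1°) = 27.8; c'Δl = 9.65; W sinα = -3.0
Slice 2: Δl = 2.5/cos15.5° = 2.594 m; N'_2 = 81·cos15.5° = 78.1; c'Δl = 12.45; W sinα = 21.6
Slice 3: Δl = 1.4/cos36.2° = 1.735 m; N'_3 = 18·cos36.2° = 14.5; c'Δl = 8.33; W sinα = 10.6
Σc'Δl = 30.4 kN/m; ΣN' = 120.4 kN/m; ΣW sinα = 29.3 kN/m
Resisting = 30.4 + 120.4·tan22.0° = 30.4 + 48.7 = 79.1 kN/m
FS = 79.1 / 29.3 = 2.699

FS = 2.70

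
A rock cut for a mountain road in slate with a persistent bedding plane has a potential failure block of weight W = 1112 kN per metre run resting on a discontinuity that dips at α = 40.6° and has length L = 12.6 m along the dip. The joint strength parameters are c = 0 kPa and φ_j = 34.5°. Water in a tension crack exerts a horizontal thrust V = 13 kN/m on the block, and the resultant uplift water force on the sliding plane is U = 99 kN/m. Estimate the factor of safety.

FS = 0.69

Resolving the block weight along and normal to the plane and applying the Mohr–Coulomb strength on the joint:
N' = W cosα − U − V sinα = 1112·cos40.6° − 99 − 13·sin40.6° = 736.8 kN/m
Driving force T = W sinα + V cosα = 1112·sin40.6° + 13·cos40.6° = 733.5 kN/m
Resisting force R = c·L + N'·tanφ_j = 0·12.6 + 736.8·tan34.5° = 0.0 + 506.4 = 506.4 kN/m
FS = R / T = 506.4 / 733.5 = 0.690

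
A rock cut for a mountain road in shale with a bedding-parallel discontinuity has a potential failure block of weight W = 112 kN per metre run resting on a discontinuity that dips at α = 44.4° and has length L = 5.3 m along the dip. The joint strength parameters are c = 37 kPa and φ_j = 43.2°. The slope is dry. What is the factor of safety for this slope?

Resolving the block weight along and normal to the plane and applying the Mohr–Coulomb strength on the joint:
N' = W cosα = 112·cos44.4° = 80.0 kN/m
Driving force T = W sinα = 112·sin44.4° = 78.4 kN/m
Resisting force R = c·L + N'·tanφ_j = 37·5.3 + 80.0·tan43.2° = 196.1 + 75.1 = 271.2 kN/m
FS = R / T = 271.2 / 78.4 = 3.461

FS = 3.46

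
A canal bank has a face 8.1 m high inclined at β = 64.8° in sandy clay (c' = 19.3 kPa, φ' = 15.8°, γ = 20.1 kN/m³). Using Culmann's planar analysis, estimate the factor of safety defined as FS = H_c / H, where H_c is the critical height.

H_c = (4c'/γ) · sinβ cosφ' / [1 − cos(β − φ')]
    = (4·19.3/20.1) · sin64.8°·cos15.8° / [1 − cos49.0°]
    = 3.841 · 0.8706 / 0.3439 = 9.72 m
FS = H_c / H = 9.72 / 8.1 = 1.200

FS = 1.20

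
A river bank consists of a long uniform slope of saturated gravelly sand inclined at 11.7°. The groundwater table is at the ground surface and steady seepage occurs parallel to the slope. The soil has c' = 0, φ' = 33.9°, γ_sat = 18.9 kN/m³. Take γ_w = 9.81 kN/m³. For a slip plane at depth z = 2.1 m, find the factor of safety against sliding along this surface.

FS = 1.56

With seepage parallel to the slope and the water table at the surface, the effective normal stress on the slip plane uses the buoyant unit weight γ' = γ_sat − γ_w while the driving shear stress uses γ_sat:
FS = [c' + γ' z cos²β tanφ'] / [γ_sat z sinβ cosβ]
(For c' = 0 this reduces to FS = (γ'/γ_sat)·tanφ'/tanβ.)
γ' = 18.9 − 9.81 = 9.09 kN/m³
Numerator = 0.0 + 9.09·2.1·cos²11.7°·tan33.9° = 0.0 + 9.09·2.1·0.9589·0.6720 = 12.300 kPa
Denominator = 18.9·2.1·sin11.7°·cos11.7° = 18.9·2.1·0.2028·0.9792 = 7.881 kPa
FS = 12.300 / 7.881 = 1.561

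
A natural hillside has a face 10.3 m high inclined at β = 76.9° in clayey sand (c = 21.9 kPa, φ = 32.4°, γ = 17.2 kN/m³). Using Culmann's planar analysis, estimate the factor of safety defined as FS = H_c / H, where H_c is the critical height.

FS = 1.42

H_c = (4c/γ) · sinβ cosφ / [1 − cos(β − φ)]
    = (4·21.9/17.2) · sin76.9°·cos32.4° / [1 − cos44.5°]
    = 5.093 · 0.8224 / 0.2867 = 14.61 m
FS = H_c / H = 14.61 / 10.3 = 1.418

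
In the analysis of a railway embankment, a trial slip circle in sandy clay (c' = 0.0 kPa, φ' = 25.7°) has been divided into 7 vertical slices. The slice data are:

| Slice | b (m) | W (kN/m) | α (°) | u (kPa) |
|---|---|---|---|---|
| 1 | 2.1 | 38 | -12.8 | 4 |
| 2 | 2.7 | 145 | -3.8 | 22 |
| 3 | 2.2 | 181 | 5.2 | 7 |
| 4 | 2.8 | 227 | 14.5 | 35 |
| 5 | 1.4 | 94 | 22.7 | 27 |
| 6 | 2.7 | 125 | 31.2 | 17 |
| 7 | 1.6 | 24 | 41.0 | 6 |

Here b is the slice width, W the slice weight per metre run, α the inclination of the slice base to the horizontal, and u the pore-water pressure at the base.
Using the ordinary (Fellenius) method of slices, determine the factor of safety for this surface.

Ordinary method of slices: FS = Σ[c'·Δl_i + (W_i cosα_i − u_i·Δl_i)·tanφ'] / Σ W_i sinα_i, with Δl_i = b_i / cosα_i.
Slice 1: Δl = 2.1/cos(-12.8°) = 2.154 m; N'_1 = 38·cos(-12.8°) − 4·2.154 = 28.4; c'Δl = 0.00; W sinα = -8.4
Slice 2: Δl = 2.7/cos(-3.8°) = 2.706 m; N'_2 = 145·cos(-3.8°) − 22·2.706 = 85.2; c'Δl = 0.00; W sinα = -9.6
Slice 3: Δl = 2.2/cos5.2° = 2.209 m; N'_3 = 181·cos5.2° − 7·2.209 = 164.8; c'Δl = 0.00; W sinα = 16.4
Slice 4: Δl = 2.8/cos14.5° = 2.892 m; N'_4 = 227·cos14.5° − 35·2.892 = 118.5; c'Δl = 0.00; W sinα = 56.8
Slice 5: Δl = 1.4/cos22.7° = 1.518 m; N'_5 = 94·cos22.7° − 27·1.518 = 45.7; c'Δl = 0.00; W sinα = 36.3
Slice 6: Δl = 2.7/cos31.2° = 3.157 m; N'_6 = 125·cos31.2° − 17·3.157 = 53.3; c'Δl = 0.00; W sinα = 64.8
Slice 7: Δl = 1.6/cos41.0° = 2.120 m; N'_7 = 24·cos41.0° − 6·2.120 = 5.4; c'Δl = 0.00; W sinα = 15.7
Σc'Δl = 0.0 kN/m; ΣN' = 501.3 kN/m; ΣW sinα = 172.0 kN/m
Resisting = 0.0 + 501.3·tan25.7° = 0.0 + 241.3 = 241.3 kN/m
FS = 241.3 / 172.0 = 1.403

FS = 1.40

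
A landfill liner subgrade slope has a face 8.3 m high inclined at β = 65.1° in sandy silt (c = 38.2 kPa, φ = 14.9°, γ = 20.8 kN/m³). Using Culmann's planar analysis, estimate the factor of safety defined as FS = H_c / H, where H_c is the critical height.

FS = 2.16

H_c = (4c/γ) · sinβ cosφ / [1 − cos(β − φ)]
    = (4·38.2/20.8) · sin65.1°·cos14.9° / [1 − cos50.2°]
    = 7.346 · 0.8765 / 0.3599 = 17.89 m
FS = H_c / H = 17.89 / 8.3 = 2.156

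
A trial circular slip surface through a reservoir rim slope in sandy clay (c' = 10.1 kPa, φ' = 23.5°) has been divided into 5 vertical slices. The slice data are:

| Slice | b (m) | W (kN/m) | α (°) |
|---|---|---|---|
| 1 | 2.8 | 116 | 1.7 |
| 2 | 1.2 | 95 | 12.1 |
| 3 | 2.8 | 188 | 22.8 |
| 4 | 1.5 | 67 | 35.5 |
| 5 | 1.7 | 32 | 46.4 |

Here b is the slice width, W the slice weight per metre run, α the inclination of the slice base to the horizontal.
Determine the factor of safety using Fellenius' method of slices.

FS = 1.99

Ordinary method of slices: FS = Σ[c'·Δl_i + (W_i cosα_i)·tanφ'] / Σ W_i sinα_i, with Δl_i = b_i / cosα_i.
Slice 1: Δl = 2.8/cos1.7° = 2.801 m; N'_1 = 116·cos1.7° = 115.9; c'Δl = 28.29; W sinα = 3.4
Slice 2: Δl = 1.2/cos12.1° = 1.227 m; N'_2 = 95·cos12.1° = 92.9; c'Δl = 12.40; W sinα = 19.9
Slice 3: Δl = 2.8/cos22.8° = 3.037 m; N'_3 = 188·cos22.8° = 173.3; c'Δl = 30.68; W sinα = 72.9
Slice 4: Δl = 1.5/cos35.5° = 1.842 m; N'_4 = 67·cos35.5° = 54.5; c'Δl = 18.61; W sinα = 38.9
Slice 5: Δl = 1.7/cos46.4° = 2.465 m; N'_5 = 32·cos46.4° = 22.1; c'Δl = 24.90; W sinα = 23.2
Σc'Δl = 114.9 kN/m; ΣN' = 458.8 kN/m; ΣW sinα = 158.3 kN/m
Resisting = 114.9 + 458.8·tan23.5° = 114.9 + 199.5 = 314.3 kN/m
FS = 314.3 / 158.3 = 1.986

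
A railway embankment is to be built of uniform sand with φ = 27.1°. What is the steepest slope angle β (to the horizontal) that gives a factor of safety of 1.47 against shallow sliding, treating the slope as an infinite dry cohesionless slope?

For an infinite dry cohesionless slope FS = tanφ/tanβ, so tanβ = tanφ / FS.
tanβ = tan27.1° / 1.47 = 0.5117 / 1.47 = 0.3481
β = arctan(0.3481) = 19.19°

β = 19.2°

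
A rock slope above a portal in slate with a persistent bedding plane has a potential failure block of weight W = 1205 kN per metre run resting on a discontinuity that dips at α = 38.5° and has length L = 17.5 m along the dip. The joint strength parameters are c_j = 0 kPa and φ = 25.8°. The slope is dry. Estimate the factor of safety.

FS = 0.61

Resolving the block weight along and normal to the plane and applying the Mohr–Coulomb strength on the joint:
N' = W cosα = 1205·cos38.5° = 943.0 kN/m
Driving force T = W sinα = 1205·sin38.5° = 750.1 kN/m
Resisting force R = c_j·L + N'·tanφ = 0·17.5 + 943.0·tan25.8° = 0.0 + 455.9 = 455.9 kN/m
FS = R / T = 455.9 / 750.1 = 0.608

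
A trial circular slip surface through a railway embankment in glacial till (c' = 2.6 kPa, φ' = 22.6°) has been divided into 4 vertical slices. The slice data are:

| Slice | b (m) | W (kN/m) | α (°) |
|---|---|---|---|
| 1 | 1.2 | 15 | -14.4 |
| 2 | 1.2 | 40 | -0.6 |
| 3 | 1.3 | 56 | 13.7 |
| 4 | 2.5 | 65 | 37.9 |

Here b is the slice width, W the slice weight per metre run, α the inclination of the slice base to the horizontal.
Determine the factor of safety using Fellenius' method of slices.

Ordinary method of slices: FS = Σ[c'·Δl_i + (W_i cosα_i)·tanφ'] / Σ W_i sinα_i, with Δl_i = b_i / cosα_i.
Slice 1: Δl = 1.2/cos(-14.4°) = 1.239 m; N'_1 = 15·cos(-14.4°) = 14.5; c'Δl = 3.22; W sinα = -3.7
Slice 2: Δl = 1.2/cos(-0.6°) = 1.200 m; N'_2 = 40·cos(-0.6°) = 40.0; c'Δl = 3.12; W sinα = -0.4
Slice 3: Δl = 1.3/cos13.7° = 1.338 m; N'_3 = 56·cos13.7° = 54.4; c'Δl = 3.48; W sinα = 13.3
Slice 4: Δl = 2.5/cos37.9° = 3.168 m; N'_4 = 65·cos37.9° = 51.3; c'Δl = 8.24; W sinα = 39.9
Σc'Δl = 18.1 kN/m; ΣN' = 160.2 kN/m; ΣW sinα = 49.0 kN/m
Resisting = 18.1 + 160.2·tan22.6° = 18.1 + 66.7 = 84.8 kN/m
FS = 84.8 / 49.0 = 1.728

FS = 1.73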